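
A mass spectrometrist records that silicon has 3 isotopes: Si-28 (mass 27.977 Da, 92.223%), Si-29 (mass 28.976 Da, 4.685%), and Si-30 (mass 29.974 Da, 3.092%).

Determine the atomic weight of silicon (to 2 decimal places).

28.09 Da

Average mass = Σ (abundance × isotope mass) = 0.92223 × 27.977 + 0.04685 × 28.976 + 0.03092 × 29.974
= 25.8012 + 1.3575 + 0.9268 = 28.0855 Da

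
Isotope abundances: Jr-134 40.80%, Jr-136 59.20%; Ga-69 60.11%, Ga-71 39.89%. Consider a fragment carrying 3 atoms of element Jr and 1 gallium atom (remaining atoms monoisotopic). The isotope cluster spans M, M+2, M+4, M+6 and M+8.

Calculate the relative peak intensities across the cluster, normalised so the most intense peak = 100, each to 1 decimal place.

10.9 : 54.5 : 100.0 : 78.7 : 22.0

Element Jr pattern (n=3): 0.06791731 : 0.29564006 : 0.42896794 : 0.20747469
Gallium pattern (n=1): 0.6011 : 0.3989
Convolve the two distributions (both contribute in 2-u steps):
  M: 0.06791731×0.6011 = 0.040825
  M+2: 0.06791731×0.3989 + 0.29564006×0.6011 = 0.204801
  M+4: 0.29564006×0.3989 + 0.42896794×0.6011 = 0.375783
  M+6: 0.42896794×0.3989 + 0.20747469×0.6011 = 0.295828
  M+8: 0.20747469×0.3989 = 0.082762
Scale to base peak (0.375783) = 100: 10.9 : 54.5 : 100.0 : 78.7 : 22.0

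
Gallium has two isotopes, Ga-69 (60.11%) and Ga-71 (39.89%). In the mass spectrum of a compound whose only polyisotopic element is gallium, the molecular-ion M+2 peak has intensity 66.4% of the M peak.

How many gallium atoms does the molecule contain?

1

With n Ga atoms, P(M+2)/P(M) = C(n,1)·p^(n−1)q / p^n = n·q/p = n · 0.3989/0.6011.
n = 0.664 × 0.6011/0.3989 = 1.00 ≈ 1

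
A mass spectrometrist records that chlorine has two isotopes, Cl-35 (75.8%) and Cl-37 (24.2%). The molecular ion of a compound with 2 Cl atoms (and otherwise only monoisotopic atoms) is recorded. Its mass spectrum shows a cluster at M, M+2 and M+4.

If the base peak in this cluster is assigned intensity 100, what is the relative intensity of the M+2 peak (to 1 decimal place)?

Term probabilities: M 0.5746, M+2 0.3669, M+4 0.0586. Base peak = M.
P(M) = C(2,0) × 0.758^2 × 0.242^0 = 1 × 0.574564 × 1.0000 = 0.574564 (base)
P(M+2) = C(2,1) × 0.758^1 × 0.242^1 = 2 × 0.7580 × 0.2420 = 0.366872
Relative intensity = 0.366872 / 0.574564 × 100 = 63.9

63.9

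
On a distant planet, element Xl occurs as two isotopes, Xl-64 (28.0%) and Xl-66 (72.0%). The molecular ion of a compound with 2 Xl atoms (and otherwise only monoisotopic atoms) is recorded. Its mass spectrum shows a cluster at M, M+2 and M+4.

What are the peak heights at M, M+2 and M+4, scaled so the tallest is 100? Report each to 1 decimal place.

Expanding (0.280 + 0.720)^2:
P(M) = 0.280^2 = 0.078400
P(M+2) = 2 × 0.280^1 × 0.720^1 = 0.403200
P(M+4) = 0.720^2 = 0.518400
The M+4 peak is largest (0.518400); scaling to 100 gives 15.1 : 77.8 : 100.0.

15.1 : 77.8 : 100.0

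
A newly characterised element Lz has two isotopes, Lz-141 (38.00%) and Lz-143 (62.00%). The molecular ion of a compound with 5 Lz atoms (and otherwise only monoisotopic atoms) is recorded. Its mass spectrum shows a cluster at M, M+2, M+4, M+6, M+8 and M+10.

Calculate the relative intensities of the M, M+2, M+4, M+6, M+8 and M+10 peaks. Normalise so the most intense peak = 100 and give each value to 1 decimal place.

2.3 : 18.8 : 61.3 : 100.0 : 81.6 : 26.6

Expanding (0.3800 + 0.6200)^5:
P(M) = 0.3800^5 = 0.007924
P(M+2) = 5 × 0.3800^4 × 0.6200^1 = 0.064639
P(M+4) = 10 × 0.3800^3 × 0.6200^2 = 0.210928
P(M+6) = 10 × 0.3800^2 × 0.6200^3 = 0.344146
P(M+8) = 5 × 0.3800^1 × 0.6200^4 = 0.280750
P(M+10) = 0.6200^5 = 0.091613
The M+6 peak is largest (0.344146); scaling to 100 gives 2.3 : 18.8 : 61.3 : 100.0 : 81.6 : 26.6.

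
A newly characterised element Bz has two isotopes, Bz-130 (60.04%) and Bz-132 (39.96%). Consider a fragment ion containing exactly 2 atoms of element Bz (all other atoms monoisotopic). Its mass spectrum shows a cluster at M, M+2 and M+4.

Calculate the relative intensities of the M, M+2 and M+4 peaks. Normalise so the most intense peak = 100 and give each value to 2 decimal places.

75.13 : 100.00 : 33.28

Expanding (0.6004 + 0.3996)^2:
P(M) = 0.6004^2 = 0.360480
P(M+2) = 2 × 0.6004^1 × 0.3996^1 = 0.479840
P(M+4) = 0.3996^2 = 0.159680
The M+2 peak is largest (0.479840); scaling to 100 gives 75.13 : 100.00 : 33.28.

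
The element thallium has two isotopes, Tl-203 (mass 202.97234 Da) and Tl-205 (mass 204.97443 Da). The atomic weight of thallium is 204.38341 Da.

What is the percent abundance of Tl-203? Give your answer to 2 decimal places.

29.52%

Writing the weighted mean with unknown fraction x of Tl-203:
202.97234·x + 204.97443·(1 − x) = 204.38341
(202.97234 − 204.97443)·x = 204.38341 − 204.97443
x = -0.59102 / -2.00209 = 0.29520 → 29.52% Tl-203, 70.48% Tl-205.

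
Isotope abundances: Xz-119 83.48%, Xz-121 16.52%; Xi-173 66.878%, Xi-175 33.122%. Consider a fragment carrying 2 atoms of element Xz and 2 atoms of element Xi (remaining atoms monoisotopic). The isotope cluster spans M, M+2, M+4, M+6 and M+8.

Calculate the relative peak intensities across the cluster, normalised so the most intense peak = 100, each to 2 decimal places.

Element Xz pattern (n=2): 0.69689104 : 0.27581792 : 0.02729104
Element Xi pattern (n=2): 0.44726669 : 0.44302662 : 0.10970669
Convolve the two distributions (both contribute in 2-u steps):
  M: 0.69689104×0.44726669 = 0.311696
  M+2: 0.69689104×0.44302662 + 0.27581792×0.44726669 = 0.432105
  M+4: 0.69689104×0.10970669 + 0.27581792×0.44302662 + 0.02729104×0.44726669 = 0.210855
  M+6: 0.27581792×0.10970669 + 0.02729104×0.44302662 = 0.042350
  M+8: 0.02729104×0.10970669 = 0.002994
Scale to base peak (0.432105) = 100: 72.13 : 100.00 : 48.80 : 9.80 : 0.69

72.13 : 100.00 : 48.80 : 9.80 : 0.69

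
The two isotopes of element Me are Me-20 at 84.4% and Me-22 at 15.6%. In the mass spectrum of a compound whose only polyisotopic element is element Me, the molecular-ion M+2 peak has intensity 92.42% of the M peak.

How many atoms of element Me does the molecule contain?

5

For n independent Me atoms, I(M+2)/I(M) = n · (abundance Me-22) / (abundance Me-20) = n · 0.156/0.844.
n = 0.9242 × 0.844/0.156 = 5.00 ≈ 5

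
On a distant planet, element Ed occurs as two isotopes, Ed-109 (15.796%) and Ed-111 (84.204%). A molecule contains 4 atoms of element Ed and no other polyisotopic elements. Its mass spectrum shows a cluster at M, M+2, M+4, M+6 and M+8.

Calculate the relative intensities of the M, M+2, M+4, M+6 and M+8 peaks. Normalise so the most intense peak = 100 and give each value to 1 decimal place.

0.1 : 2.6 : 21.1 : 75.0 : 100.0

Each Ed atom is independently Ed-109 (p = 0.15796) or Ed-111 (q = 0.84204); the cluster is the binomial expansion (p + q)^4.
P(M) = 0.15796^4 = 0.000623
P(M+2) = 4 × 0.15796^3 × 0.84204^1 = 0.013275
P(M+4) = 6 × 0.15796^2 × 0.84204^2 = 0.106148
P(M+6) = 4 × 0.15796^1 × 0.84204^3 = 0.377229
P(M+8) = 0.84204^4 = 0.502725
The M+8 peak is largest (0.502725); scaling to 100 gives 0.1 : 2.6 : 21.1 : 75.0 : 100.0.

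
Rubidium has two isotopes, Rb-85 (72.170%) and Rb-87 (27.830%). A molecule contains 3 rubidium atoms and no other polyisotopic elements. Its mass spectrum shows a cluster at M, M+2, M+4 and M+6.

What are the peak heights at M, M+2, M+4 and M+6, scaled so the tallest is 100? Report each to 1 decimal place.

Expanding (0.72170 + 0.27830)^3:
P(M) = 0.72170^3 = 0.375898
P(M+2) = 3 × 0.72170^2 × 0.27830^1 = 0.434858
P(M+4) = 3 × 0.72170^1 × 0.27830^2 = 0.167689
P(M+6) = 0.27830^3 = 0.021555
The M+2 peak is largest (0.434858); scaling to 100 gives 86.4 : 100.0 : 38.6 : 5.0.

86.4 : 100.0 : 38.6 : 5.0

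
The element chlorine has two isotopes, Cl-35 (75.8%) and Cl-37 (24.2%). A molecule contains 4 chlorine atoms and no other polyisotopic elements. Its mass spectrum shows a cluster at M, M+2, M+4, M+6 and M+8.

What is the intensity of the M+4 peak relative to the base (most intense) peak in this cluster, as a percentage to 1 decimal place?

Binomial terms of (0.758 + 0.242)^4: M 0.3301, M+2 0.4216, M+4 0.2019, M+6 0.0430, M+8 0.0034 → M+2 is the base peak.
P(M+2) = C(4,1) × 0.758^3 × 0.242^1 = 4 × 0.43551951 × 0.2420 = 0.421583 (base)
P(M+4) = C(4,2) × 0.758^2 × 0.242^2 = 6 × 0.574564 × 0.058564 = 0.201893
Relative intensity = 0.201893 / 0.421583 × 100 = 47.9

47.9%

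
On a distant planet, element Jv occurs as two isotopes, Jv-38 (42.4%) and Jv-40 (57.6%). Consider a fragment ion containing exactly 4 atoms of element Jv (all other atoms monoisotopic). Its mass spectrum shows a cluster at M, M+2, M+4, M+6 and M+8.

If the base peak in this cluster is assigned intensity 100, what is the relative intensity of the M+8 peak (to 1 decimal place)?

Term probabilities: M 0.0323, M+2 0.1756, M+4 0.3579, M+6 0.3241, M+8 0.1101. Base peak = M+4.
P(M+4) = C(4,2) × 0.424^2 × 0.576^2 = 6 × 0.179776 × 0.331776 = 0.357872 (base)
P(M+8) = C(4,4) × 0.424^0 × 0.576^4 = 1 × 1.0000 × 0.11007531 = 0.110075
Relative intensity = 0.110075 / 0.357872 × 100 = 30.8

30.8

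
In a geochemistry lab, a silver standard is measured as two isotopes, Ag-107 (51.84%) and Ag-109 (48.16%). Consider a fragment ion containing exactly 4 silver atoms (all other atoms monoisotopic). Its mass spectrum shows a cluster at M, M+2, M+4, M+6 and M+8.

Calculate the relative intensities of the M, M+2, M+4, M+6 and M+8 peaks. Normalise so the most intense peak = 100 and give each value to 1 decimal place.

The 4 Ag atoms are independent, so intensities follow the terms of (0.5184 + 0.4816)^4.
P(M) = 0.5184^4 = 0.072220
P(M+2) = 4 × 0.5184^3 × 0.4816^1 = 0.268375
P(M+4) = 6 × 0.5184^2 × 0.4816^2 = 0.373985
P(M+6) = 4 × 0.5184^1 × 0.4816^3 = 0.231624
P(M+8) = 0.4816^4 = 0.053795
The M+4 peak is largest (0.373985); scaling to 100 gives 19.3 : 71.8 : 100.0 : 61.9 : 14.4.

19.3 : 71.8 : 100.0 : 61.9 : 14.4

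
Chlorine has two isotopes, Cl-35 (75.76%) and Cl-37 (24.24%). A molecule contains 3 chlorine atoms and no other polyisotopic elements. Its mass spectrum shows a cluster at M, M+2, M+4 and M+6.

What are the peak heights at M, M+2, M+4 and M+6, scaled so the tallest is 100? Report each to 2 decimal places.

100.00 : 95.99 : 30.71 : 3.28

Expanding (0.7576 + 0.2424)^3:
P(M) = 0.7576^3 = 0.434830
P(M+2) = 3 × 0.7576^2 × 0.2424^1 = 0.417382
P(M+4) = 3 × 0.7576^1 × 0.2424^2 = 0.133545
P(M+6) = 0.2424^3 = 0.014243
The M peak is largest (0.434830); scaling to 100 gives 100.00 : 95.99 : 30.71 : 3.28.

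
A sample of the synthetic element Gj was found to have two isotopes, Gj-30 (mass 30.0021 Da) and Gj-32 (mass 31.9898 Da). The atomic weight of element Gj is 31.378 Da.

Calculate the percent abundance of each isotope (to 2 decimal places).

Let x be the fractional abundance of Gj-30; then Gj-32 has abundance 1 − x.
30.0021·x + 31.9898·(1 − x) = 31.378
(30.0021 − 31.9898)·x = 31.378 − 31.9898
x = -0.6118 / -1.9877 = 0.30779 → 30.78% Gj-30, 69.22% Gj-32.

Gj-30: 30.78%, Gj-32: 69.22%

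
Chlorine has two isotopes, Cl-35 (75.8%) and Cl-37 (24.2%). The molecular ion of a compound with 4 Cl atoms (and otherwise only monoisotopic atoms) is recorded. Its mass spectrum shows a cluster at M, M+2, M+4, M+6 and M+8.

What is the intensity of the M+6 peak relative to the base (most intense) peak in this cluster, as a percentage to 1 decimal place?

10.2%

Binomial terms of (0.758 + 0.242)^4: M 0.3301, M+2 0.4216, M+4 0.2019, M+6 0.0430, M+8 0.0034 → M+2 is the base peak.
P(M+2) = C(4,1) × 0.758^3 × 0.242^1 = 4 × 0.43551951 × 0.2420 = 0.421583 (base)
P(M+6) = C(4,3) × 0.758^1 × 0.242^3 = 4 × 0.7580 × 0.01417249 = 0.042971
Relative intensity = 0.042971 / 0.421583 × 100 = 10.2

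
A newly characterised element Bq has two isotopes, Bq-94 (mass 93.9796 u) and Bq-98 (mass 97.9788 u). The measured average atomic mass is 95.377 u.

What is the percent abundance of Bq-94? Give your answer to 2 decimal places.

With x = fraction of Bq-94 (so Bq-98 is 1 − x):
93.9796·x + 97.9788·(1 − x) = 95.377
(93.9796 − 97.9788)·x = 95.377 − 97.9788
x = -2.6018 / -3.9992 = 0.65058 → 65.06% Bq-94, 34.94% Bq-98.

65.06%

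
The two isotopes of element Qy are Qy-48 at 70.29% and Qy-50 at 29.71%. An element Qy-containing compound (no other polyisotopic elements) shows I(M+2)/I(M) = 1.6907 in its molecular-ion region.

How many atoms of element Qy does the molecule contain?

For n independent Qy atoms, I(M+2)/I(M) = n · (abundance Qy-50) / (abundance Qy-48) = n · 0.2971/0.7029.
n = 1.6907 × 0.7029/0.2971 = 4.00 ≈ 4

4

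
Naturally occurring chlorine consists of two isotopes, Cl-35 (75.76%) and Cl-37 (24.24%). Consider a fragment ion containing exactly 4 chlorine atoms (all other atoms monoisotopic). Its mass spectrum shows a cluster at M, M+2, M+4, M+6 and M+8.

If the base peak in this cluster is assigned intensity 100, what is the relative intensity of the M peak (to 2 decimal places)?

Term probabilities: M 0.3294, M+2 0.4216, M+4 0.2023, M+6 0.0432, M+8 0.0035. Base peak = M+2.
P(M+2) = C(4,1) × 0.7576^3 × 0.2424^1 = 4 × 0.4348304 × 0.2424 = 0.421612 (base)
P(M) = C(4,0) × 0.7576^4 × 0.2424^0 = 1 × 0.32942751 × 1.0000 = 0.329428
Relative intensity = 0.329428 / 0.421612 × 100 = 78.14

78.14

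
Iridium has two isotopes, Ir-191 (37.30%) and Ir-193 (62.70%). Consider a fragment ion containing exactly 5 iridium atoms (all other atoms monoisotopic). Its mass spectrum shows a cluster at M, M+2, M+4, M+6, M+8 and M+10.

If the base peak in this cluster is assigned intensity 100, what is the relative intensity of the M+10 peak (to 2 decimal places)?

28.26

(0.3730 + 0.6270)^5 gives M 0.0072, M+2 0.0607, M+4 0.2040, M+6 0.3429, M+8 0.2882, M+10 0.0969; the largest is M+6.
P(M+6) = C(5,3) × 0.3730^2 × 0.6270^3 = 10 × 0.139129 × 0.24649188 = 0.342942 (base)
P(M+10) = C(5,5) × 0.3730^0 × 0.6270^5 = 1 × 1.0000 × 0.09690311 = 0.096903
Relative intensity = 0.096903 / 0.342942 × 100 = 28.26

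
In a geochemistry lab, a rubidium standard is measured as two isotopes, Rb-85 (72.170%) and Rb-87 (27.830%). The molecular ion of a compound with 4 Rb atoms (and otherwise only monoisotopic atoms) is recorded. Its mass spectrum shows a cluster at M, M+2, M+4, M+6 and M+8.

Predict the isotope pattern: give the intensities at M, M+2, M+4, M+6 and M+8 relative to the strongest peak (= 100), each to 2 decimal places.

Expanding (0.72170 + 0.27830)^4:
P(M) = 0.72170^4 = 0.271286
P(M+2) = 4 × 0.72170^3 × 0.27830^1 = 0.418450
P(M+4) = 6 × 0.72170^2 × 0.27830^2 = 0.242042
P(M+6) = 4 × 0.72170^1 × 0.27830^3 = 0.062224
P(M+8) = 0.27830^4 = 0.005999
The M+2 peak is largest (0.418450); scaling to 100 gives 64.83 : 100.00 : 57.84 : 14.87 : 1.43.

64.83 : 100.00 : 57.84 : 14.87 : 1.43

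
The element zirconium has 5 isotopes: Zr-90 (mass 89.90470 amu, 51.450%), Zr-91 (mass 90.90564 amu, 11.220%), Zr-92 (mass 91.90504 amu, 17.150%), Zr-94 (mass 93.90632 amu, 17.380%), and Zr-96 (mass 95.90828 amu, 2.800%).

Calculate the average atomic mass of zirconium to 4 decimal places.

Average mass = Σ (abundance × isotope mass) = 0.51450 × 89.90470 + 0.11220 × 90.90564 + 0.17150 × 91.90504 + 0.17380 × 93.90632 + 0.02800 × 95.90828
= 46.255968 + 10.199613 + 15.761714 + 16.320918 + 2.685432 = 91.223645 amu

91.2236 amu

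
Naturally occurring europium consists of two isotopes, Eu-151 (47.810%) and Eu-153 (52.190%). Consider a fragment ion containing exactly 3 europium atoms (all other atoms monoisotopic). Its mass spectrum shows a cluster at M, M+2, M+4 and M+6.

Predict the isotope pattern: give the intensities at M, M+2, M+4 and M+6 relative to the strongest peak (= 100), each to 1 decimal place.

28.0 : 91.6 : 100.0 : 36.4

Expanding (0.47810 + 0.52190)^3:
P(M) = 0.47810^3 = 0.109284
P(M+2) = 3 × 0.47810^2 × 0.52190^1 = 0.357887
P(M+4) = 3 × 0.47810^1 × 0.52190^2 = 0.390674
P(M+6) = 0.52190^3 = 0.142155
The M+4 peak is largest (0.390674); scaling to 100 gives 28.0 : 91.6 : 100.0 : 36.4.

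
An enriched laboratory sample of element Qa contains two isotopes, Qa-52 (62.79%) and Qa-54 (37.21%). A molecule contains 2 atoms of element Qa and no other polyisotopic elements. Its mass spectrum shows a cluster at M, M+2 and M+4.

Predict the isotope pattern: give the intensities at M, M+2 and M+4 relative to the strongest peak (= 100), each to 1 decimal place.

The 2 Qa atoms are independent, so intensities follow the terms of (0.6279 + 0.3721)^2.
P(M) = 0.6279^2 = 0.394258
P(M+2) = 2 × 0.6279^1 × 0.3721^1 = 0.467283
P(M+4) = 0.3721^2 = 0.138458
The M+2 peak is largest (0.467283); scaling to 100 gives 84.4 : 100.0 : 29.6.

84.4 : 100.0 : 29.6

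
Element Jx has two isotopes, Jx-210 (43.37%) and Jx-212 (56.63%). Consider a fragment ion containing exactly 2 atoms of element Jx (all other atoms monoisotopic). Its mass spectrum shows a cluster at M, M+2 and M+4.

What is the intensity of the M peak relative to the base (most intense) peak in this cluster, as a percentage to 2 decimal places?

(0.4337 + 0.5663)^2 gives M 0.1881, M+2 0.4912, M+4 0.3207; the largest is M+2.
P(M+2) = C(2,1) × 0.4337^1 × 0.5663^1 = 2 × 0.4337 × 0.5663 = 0.491209 (base)
P(M) = C(2,0) × 0.4337^2 × 0.5663^0 = 1 × 0.18809569 × 1.0000 = 0.188096
Relative intensity = 0.188096 / 0.491209 × 100 = 38.29

38.29%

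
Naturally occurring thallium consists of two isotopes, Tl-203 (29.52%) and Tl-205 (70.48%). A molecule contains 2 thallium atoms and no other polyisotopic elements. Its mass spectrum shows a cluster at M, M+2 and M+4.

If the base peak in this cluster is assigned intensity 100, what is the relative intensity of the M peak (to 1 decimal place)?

17.5

(0.2952 + 0.7048)^2 gives M 0.0871, M+2 0.4161, M+4 0.4967; the largest is M+4.
P(M+4) = C(2,2) × 0.2952^0 × 0.7048^2 = 1 × 1.0000 × 0.49674304 = 0.496743 (base)
P(M) = C(2,0) × 0.2952^2 × 0.7048^0 = 1 × 0.08714304 × 1.0000 = 0.087143
Relative intensity = 0.087143 / 0.496743 × 100 = 17.5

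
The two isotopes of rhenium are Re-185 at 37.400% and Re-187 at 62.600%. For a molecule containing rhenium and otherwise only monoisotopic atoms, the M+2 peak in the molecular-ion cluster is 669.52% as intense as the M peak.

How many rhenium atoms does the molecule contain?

For n independent Re atoms, I(M+2)/I(M) = n · (abundance Re-187) / (abundance Re-185) = n · 0.62600/0.37400.
n = 6.6952 × 0.37400/0.62600 = 4.00 ≈ 4

4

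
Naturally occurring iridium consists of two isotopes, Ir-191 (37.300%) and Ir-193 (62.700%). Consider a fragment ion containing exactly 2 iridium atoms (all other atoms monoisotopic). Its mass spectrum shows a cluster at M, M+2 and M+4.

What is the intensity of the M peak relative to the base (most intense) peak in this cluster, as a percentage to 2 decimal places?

Binomial terms of (0.37300 + 0.62700)^2: M 0.1391, M+2 0.4677, M+4 0.3931 → M+2 is the base peak.
P(M+2) = C(2,1) × 0.37300^1 × 0.62700^1 = 2 × 0.3730 × 0.6270 = 0.467742 (base)
P(M) = C(2,0) × 0.37300^2 × 0.62700^0 = 1 × 0.139129 × 1.0000 = 0.139129
Relative intensity = 0.139129 / 0.467742 × 100 = 29.74

29.74%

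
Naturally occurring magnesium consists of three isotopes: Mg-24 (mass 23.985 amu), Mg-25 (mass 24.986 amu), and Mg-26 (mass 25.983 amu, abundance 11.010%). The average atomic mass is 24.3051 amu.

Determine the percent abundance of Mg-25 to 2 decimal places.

10.00%

The remaining 88.990% is split between Mg-24 (fraction x) and Mg-25 (fraction 0.88990 − x).
Substituting: 23.985x + 24.986(0.88990 − x) = 21.4443717
(23.985 − 24.986)x = -0.7906697  ⇒  x = 0.78988, y = 0.10002
Mg-24: 78.99%, Mg-25: 10.00%.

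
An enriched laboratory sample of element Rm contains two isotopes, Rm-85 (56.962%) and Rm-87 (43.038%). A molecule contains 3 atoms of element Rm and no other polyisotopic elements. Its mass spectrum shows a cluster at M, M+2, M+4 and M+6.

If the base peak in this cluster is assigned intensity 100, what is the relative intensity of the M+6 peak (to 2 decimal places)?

(0.56962 + 0.43038)^3 gives M 0.1848, M+2 0.4189, M+4 0.3165, M+6 0.0797; the largest is M+2.
P(M+2) = C(3,1) × 0.56962^2 × 0.43038^1 = 3 × 0.32446694 × 0.43038 = 0.418932 (base)
P(M+6) = C(3,3) × 0.56962^0 × 0.43038^3 = 1 × 1.0000 × 0.07971797 = 0.079718
Relative intensity = 0.079718 / 0.418932 × 100 = 19.03

19.03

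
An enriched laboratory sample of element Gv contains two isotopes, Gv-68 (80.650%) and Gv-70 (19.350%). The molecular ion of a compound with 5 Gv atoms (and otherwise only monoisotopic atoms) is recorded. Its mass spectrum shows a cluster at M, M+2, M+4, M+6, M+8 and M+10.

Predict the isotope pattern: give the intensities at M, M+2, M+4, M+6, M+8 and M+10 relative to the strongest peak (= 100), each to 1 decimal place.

83.4 : 100.0 : 48.0 : 11.5 : 1.4 : 0.1

The 5 Gv atoms are independent, so intensities follow the terms of (0.80650 + 0.19350)^5.
P(M) = 0.80650^5 = 0.341210
P(M+2) = 5 × 0.80650^4 × 0.19350^1 = 0.409325
P(M+4) = 10 × 0.80650^3 × 0.19350^2 = 0.196415
P(M+6) = 10 × 0.80650^2 × 0.19350^3 = 0.047125
P(M+8) = 5 × 0.80650^1 × 0.19350^4 = 0.005653
P(M+10) = 0.19350^5 = 0.000271
The M+2 peak is largest (0.409325); scaling to 100 gives 83.4 : 100.0 : 48.0 : 11.5 : 1.4 : 0.1.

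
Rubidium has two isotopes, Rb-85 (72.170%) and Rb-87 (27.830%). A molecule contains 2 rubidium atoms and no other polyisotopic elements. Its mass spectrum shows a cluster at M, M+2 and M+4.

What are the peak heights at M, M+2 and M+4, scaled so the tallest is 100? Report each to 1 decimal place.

100.0 : 77.1 : 14.9

Each Rb atom is independently Rb-85 (p = 0.72170) or Rb-87 (q = 0.27830); the cluster is the binomial expansion (p + q)^2.
P(M) = 0.72170^2 = 0.520851
P(M+2) = 2 × 0.72170^1 × 0.27830^1 = 0.401698
P(M+4) = 0.27830^2 = 0.077451
The M peak is largest (0.520851); scaling to 100 gives 100.0 : 77.1 : 14.9.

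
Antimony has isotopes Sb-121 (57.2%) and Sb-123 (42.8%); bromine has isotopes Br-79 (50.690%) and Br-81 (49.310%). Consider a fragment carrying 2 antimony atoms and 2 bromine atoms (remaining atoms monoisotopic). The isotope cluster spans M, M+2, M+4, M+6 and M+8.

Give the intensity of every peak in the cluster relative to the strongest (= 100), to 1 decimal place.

22.6 : 77.9 : 100.0 : 56.7 : 12.0

Antimony pattern (n=2): 0.327184 : 0.489632 : 0.183184
Bromine pattern (n=2): 0.25694761 : 0.49990478 : 0.24314761
Convolve the two distributions (both contribute in 2-u steps):
  M: 0.327184×0.25694761 = 0.084069
  M+2: 0.327184×0.49990478 + 0.489632×0.25694761 = 0.289371
  M+4: 0.327184×0.24314761 + 0.489632×0.49990478 + 0.183184×0.25694761 = 0.371392
  M+6: 0.489632×0.24314761 + 0.183184×0.49990478 = 0.210627
  M+8: 0.183184×0.24314761 = 0.044541
Scale to base peak (0.371392) = 100: 22.6 : 77.9 : 100.0 : 56.7 : 12.0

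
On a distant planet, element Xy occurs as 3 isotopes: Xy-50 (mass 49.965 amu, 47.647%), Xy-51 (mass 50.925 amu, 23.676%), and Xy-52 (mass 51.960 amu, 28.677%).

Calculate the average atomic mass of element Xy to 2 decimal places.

The abundance-weighted mean is 0.47647 × 49.965 + 0.23676 × 50.925 + 0.28677 × 51.960
= 23.8068 + 12.0570 + 14.9006 = 50.7644 amu

50.76 amu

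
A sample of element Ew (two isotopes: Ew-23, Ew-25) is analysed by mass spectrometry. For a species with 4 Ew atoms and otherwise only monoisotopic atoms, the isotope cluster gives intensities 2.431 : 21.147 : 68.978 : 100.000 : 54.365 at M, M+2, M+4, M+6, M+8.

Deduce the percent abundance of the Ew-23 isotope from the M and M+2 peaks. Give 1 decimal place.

Write p for the Ew-23 fraction. I(M+2)/I(M) = [C(4,1)·p^3·(1−p)] / p^4 = 4·(1−p)/p = 21.147/2.431 = 8.6989
(1−p)/p = 8.6989/4 = 2.1747  ⇒  p = 1/(1 + 2.1747) = 0.3150
Ew-23: 31.5%, Ew-25: 68.5%.

31.5%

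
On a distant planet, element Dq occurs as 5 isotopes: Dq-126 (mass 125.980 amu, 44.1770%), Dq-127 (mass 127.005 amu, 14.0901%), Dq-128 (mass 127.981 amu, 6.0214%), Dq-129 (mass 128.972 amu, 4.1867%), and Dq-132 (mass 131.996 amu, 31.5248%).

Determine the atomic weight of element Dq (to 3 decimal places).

The abundance-weighted mean is 0.441770 × 125.980 + 0.140901 × 127.005 + 0.060214 × 127.981 + 0.041867 × 128.972 + 0.315248 × 131.996
= 55.6542 + 17.8951 + 7.7062 + 5.3997 + 41.6115 = 128.2667 amu

128.267 amu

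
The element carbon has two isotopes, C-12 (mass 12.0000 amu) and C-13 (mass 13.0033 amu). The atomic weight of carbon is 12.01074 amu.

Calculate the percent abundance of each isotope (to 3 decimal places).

With x = fraction of C-12 (so C-13 is 1 − x):
12.0000·x + 13.0033·(1 − x) = 12.01074
(12.0000 − 13.0033)·x = 12.01074 − 13.0033
x = -0.99256 / -1.0033 = 0.98930 → 98.930% C-12, 1.070% C-13.

C-12: 98.930%, C-13: 1.070%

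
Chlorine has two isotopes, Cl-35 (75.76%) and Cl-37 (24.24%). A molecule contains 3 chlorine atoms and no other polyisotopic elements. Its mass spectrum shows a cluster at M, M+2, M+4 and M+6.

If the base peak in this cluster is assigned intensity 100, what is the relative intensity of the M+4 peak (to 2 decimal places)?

(0.7576 + 0.2424)^3 gives M 0.4348, M+2 0.4174, M+4 0.1335, M+6 0.0142; the largest is M.
P(M) = C(3,0) × 0.7576^3 × 0.2424^0 = 1 × 0.4348304 × 1.0000 = 0.434830 (base)
P(M+4) = C(3,2) × 0.7576^1 × 0.2424^2 = 3 × 0.7576 × 0.05875776 = 0.133545
Relative intensity = 0.133545 / 0.434830 × 100 = 30.71

30.71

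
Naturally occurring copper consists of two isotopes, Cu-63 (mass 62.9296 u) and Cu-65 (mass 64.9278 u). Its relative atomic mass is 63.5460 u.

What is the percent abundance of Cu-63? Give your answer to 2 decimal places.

Let x be the fractional abundance of Cu-63; then Cu-65 has abundance 1 − x.
62.9296·x + 64.9278·(1 − x) = 63.5460
(62.9296 − 64.9278)·x = 63.5460 − 64.9278
x = -1.3818 / -1.9982 = 0.69152 → 69.15% Cu-63, 30.85% Cu-65.

69.15%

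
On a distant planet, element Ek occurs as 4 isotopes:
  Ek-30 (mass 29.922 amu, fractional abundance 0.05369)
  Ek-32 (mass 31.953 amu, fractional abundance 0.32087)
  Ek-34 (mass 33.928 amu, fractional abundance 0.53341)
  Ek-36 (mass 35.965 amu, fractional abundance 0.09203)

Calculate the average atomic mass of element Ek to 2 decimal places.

33.27 amu

The abundance-weighted mean is 0.05369 × 29.922 + 0.32087 × 31.953 + 0.53341 × 33.928 + 0.09203 × 35.965
= 1.6065 + 10.2528 + 18.0975 + 3.3099 = 33.2667 amu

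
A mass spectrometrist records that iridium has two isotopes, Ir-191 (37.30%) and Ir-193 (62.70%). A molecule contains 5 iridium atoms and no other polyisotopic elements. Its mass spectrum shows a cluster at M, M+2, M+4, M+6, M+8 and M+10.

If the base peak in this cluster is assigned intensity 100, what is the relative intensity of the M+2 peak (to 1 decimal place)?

(0.3730 + 0.6270)^5 gives M 0.0072, M+2 0.0607, M+4 0.2040, M+6 0.3429, M+8 0.2882, M+10 0.0969; the largest is M+6.
P(M+6) = C(5,3) × 0.3730^2 × 0.6270^3 = 10 × 0.139129 × 0.24649188 = 0.342942 (base)
P(M+2) = C(5,1) × 0.3730^4 × 0.6270^1 = 5 × 0.01935688 × 0.6270 = 0.060684
Relative intensity = 0.060684 / 0.342942 × 100 = 17.7

17.7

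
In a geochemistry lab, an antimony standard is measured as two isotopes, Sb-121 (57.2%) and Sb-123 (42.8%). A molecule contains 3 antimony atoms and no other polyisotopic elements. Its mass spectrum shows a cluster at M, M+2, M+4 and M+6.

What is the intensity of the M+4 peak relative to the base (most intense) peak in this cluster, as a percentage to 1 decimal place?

Term probabilities: M 0.1871, M+2 0.4201, M+4 0.3143, M+6 0.0784. Base peak = M+2.
P(M+2) = C(3,1) × 0.572^2 × 0.428^1 = 3 × 0.327184 × 0.4280 = 0.420104 (base)
P(M+4) = C(3,2) × 0.572^1 × 0.428^2 = 3 × 0.5720 × 0.183184 = 0.314344
Relative intensity = 0.314344 / 0.420104 × 100 = 74.8

74.8%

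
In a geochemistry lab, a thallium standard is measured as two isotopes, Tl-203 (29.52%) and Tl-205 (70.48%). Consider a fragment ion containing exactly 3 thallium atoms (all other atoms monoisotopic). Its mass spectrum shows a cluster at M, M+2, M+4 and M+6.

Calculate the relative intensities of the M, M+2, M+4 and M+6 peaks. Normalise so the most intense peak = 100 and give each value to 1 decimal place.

The 3 Tl atoms are independent, so intensities follow the terms of (0.2952 + 0.7048)^3.
P(M) = 0.2952^3 = 0.025725
P(M+2) = 3 × 0.2952^2 × 0.7048^1 = 0.184255
P(M+4) = 3 × 0.2952^1 × 0.7048^2 = 0.439916
P(M+6) = 0.7048^3 = 0.350104
The M+4 peak is largest (0.439916); scaling to 100 gives 5.8 : 41.9 : 100.0 : 79.6.

5.8 : 41.9 : 100.0 : 79.6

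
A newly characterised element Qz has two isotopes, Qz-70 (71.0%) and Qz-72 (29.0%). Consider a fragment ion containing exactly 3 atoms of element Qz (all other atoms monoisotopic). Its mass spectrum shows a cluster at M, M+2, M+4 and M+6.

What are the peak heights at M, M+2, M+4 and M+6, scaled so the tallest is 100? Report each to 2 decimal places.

81.61 : 100.00 : 40.85 : 5.56

The 3 Qz atoms are independent, so intensities follow the terms of (0.710 + 0.290)^3.
P(M) = 0.710^3 = 0.357911
P(M+2) = 3 × 0.710^2 × 0.290^1 = 0.438567
P(M+4) = 3 × 0.710^1 × 0.290^2 = 0.179133
P(M+6) = 0.290^3 = 0.024389
The M+2 peak is largest (0.438567); scaling to 100 gives 81.61 : 100.00 : 40.85 : 5.56.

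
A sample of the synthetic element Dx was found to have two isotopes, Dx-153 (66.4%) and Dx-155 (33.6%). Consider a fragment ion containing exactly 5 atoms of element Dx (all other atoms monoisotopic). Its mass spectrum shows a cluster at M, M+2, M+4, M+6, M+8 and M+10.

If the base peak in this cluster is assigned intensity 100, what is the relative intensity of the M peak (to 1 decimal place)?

Binomial terms of (0.664 + 0.336)^5: M 0.1291, M+2 0.3266, M+4 0.3305, M+6 0.1672, M+8 0.0423, M+10 0.0043 → M+4 is the base peak.
P(M+4) = C(5,2) × 0.664^3 × 0.336^2 = 10 × 0.29275494 × 0.112896 = 0.330509 (base)
P(M) = C(5,0) × 0.664^5 × 0.336^0 = 1 × 0.12907448 × 1.0000 = 0.129074
Relative intensity = 0.129074 / 0.330509 × 100 = 39.1

39.1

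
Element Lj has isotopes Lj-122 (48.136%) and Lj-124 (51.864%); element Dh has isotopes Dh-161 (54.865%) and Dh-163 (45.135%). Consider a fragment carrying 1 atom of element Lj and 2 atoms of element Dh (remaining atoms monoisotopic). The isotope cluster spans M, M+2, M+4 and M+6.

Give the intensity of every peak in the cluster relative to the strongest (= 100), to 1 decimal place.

Element Lj pattern (n=1): 0.48136 : 0.51864
Element Dh pattern (n=2): 0.30101682 : 0.49526635 : 0.20371682
Convolve the two distributions (both contribute in 2-u steps):
  M: 0.48136×0.30101682 = 0.144897
  M+2: 0.48136×0.49526635 + 0.51864×0.30101682 = 0.394521
  M+4: 0.48136×0.20371682 + 0.51864×0.49526635 = 0.354926
  M+6: 0.51864×0.20371682 = 0.105656
Scale to base peak (0.394521) = 100: 36.7 : 100.0 : 90.0 : 26.8

36.7 : 100.0 : 90.0 : 26.8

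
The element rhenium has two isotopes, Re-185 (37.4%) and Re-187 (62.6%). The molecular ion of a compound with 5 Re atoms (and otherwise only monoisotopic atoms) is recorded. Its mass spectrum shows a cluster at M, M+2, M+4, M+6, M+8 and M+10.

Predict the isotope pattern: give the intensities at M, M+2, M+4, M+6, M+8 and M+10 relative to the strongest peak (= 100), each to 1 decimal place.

Expanding (0.374 + 0.626)^5:
P(M) = 0.374^5 = 0.007317
P(M+2) = 5 × 0.374^4 × 0.626^1 = 0.061239
P(M+4) = 10 × 0.374^3 × 0.626^2 = 0.205005
P(M+6) = 10 × 0.374^2 × 0.626^3 = 0.343136
P(M+8) = 5 × 0.374^1 × 0.626^4 = 0.287170
P(M+10) = 0.626^5 = 0.096133
The M+6 peak is largest (0.343136); scaling to 100 gives 2.1 : 17.8 : 59.7 : 100.0 : 83.7 : 28.0.

2.1 : 17.8 : 59.7 : 100.0 : 83.7 : 28.0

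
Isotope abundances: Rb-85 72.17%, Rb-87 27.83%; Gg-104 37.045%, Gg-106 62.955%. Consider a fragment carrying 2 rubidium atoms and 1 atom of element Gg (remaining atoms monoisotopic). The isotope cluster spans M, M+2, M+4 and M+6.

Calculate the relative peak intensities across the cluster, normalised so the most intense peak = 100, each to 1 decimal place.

Rubidium pattern (n=2): 0.52085089 : 0.40169822 : 0.07745089
Element Gg pattern (n=1): 0.37045 : 0.62955
Convolve the two distributions (both contribute in 2-u steps):
  M: 0.52085089×0.37045 = 0.192949
  M+2: 0.52085089×0.62955 + 0.40169822×0.37045 = 0.476711
  M+4: 0.40169822×0.62955 + 0.07745089×0.37045 = 0.281581
  M+6: 0.07745089×0.62955 = 0.048759
Scale to base peak (0.476711) = 100: 40.5 : 100.0 : 59.1 : 10.2

40.5 : 100.0 : 59.1 : 10.2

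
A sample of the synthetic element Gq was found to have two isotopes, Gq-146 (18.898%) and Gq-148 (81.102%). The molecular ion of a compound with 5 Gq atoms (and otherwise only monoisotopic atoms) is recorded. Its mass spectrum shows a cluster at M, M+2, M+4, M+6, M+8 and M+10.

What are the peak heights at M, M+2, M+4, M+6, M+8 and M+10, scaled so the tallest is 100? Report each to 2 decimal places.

0.06 : 1.27 : 10.86 : 46.60 : 100.00 : 85.83

The 5 Gq atoms are independent, so intensities follow the terms of (0.18898 + 0.81102)^5.
P(M) = 0.18898^5 = 0.000241
P(M+2) = 5 × 0.18898^4 × 0.81102^1 = 0.005172
P(M+4) = 10 × 0.18898^3 × 0.81102^2 = 0.044393
P(M+6) = 10 × 0.18898^2 × 0.81102^3 = 0.190514
P(M+8) = 5 × 0.18898^1 × 0.81102^4 = 0.408801
P(M+10) = 0.81102^5 = 0.350879
The M+8 peak is largest (0.408801); scaling to 100 gives 0.06 : 1.27 : 10.86 : 46.60 : 100.00 : 85.83.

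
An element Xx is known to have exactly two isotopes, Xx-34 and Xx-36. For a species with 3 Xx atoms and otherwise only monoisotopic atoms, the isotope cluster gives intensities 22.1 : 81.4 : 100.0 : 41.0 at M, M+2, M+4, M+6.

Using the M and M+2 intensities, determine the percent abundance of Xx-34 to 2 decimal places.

44.89%

If p is the fraction of Xx that is Xx-34, then I(M+2)/I(M) = [C(3,1)·p^2·(1−p)] / p^3 = 3·(1−p)/p = 81.4/22.1 = 3.6833
(1−p)/p = 3.6833/3 = 1.2278  ⇒  p = 1/(1 + 1.2278) = 0.4489
Xx-34: 44.89%, Xx-36: 55.11%.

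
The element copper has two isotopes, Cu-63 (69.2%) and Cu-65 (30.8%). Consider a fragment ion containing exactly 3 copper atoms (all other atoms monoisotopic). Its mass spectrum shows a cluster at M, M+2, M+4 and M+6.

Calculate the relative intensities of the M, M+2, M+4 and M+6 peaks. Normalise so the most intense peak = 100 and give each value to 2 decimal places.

74.89 : 100.00 : 44.51 : 6.60

The 3 Cu atoms are independent, so intensities follow the terms of (0.692 + 0.308)^3.
P(M) = 0.692^3 = 0.331374
P(M+2) = 3 × 0.692^2 × 0.308^1 = 0.442470
P(M+4) = 3 × 0.692^1 × 0.308^2 = 0.196938
P(M+6) = 0.308^3 = 0.029218
The M+2 peak is largest (0.442470); scaling to 100 gives 74.89 : 100.00 : 44.51 : 6.60.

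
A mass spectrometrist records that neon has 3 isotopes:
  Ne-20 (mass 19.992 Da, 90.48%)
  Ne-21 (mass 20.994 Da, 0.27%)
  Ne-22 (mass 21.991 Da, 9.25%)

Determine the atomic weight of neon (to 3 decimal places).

Ar = Σ fᵢ·mᵢ = 0.9048 × 19.992 + 0.0027 × 20.994 + 0.0925 × 21.991
= 18.0888 + 0.0567 + 2.0342 = 20.1797 Da

20.180 Da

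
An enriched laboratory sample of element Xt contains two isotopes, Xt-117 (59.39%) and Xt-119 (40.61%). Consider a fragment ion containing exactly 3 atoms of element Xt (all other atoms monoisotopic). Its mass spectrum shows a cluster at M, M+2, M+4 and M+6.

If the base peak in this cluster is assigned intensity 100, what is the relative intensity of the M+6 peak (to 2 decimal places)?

15.59

(0.5939 + 0.4061)^3 gives M 0.2095, M+2 0.4297, M+4 0.2938, M+6 0.0670; the largest is M+2.
P(M+2) = C(3,1) × 0.5939^2 × 0.4061^1 = 3 × 0.35271721 × 0.4061 = 0.429715 (base)
P(M+6) = C(3,3) × 0.5939^0 × 0.4061^3 = 1 × 1.0000 × 0.06697288 = 0.066973
Relative intensity = 0.066973 / 0.429715 × 100 = 15.59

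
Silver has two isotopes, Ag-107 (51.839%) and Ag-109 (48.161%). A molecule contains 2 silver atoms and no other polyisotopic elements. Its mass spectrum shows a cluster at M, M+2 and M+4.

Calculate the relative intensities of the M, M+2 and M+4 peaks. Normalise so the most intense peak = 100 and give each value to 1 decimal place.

Expanding (0.51839 + 0.48161)^2:
P(M) = 0.51839^2 = 0.268728
P(M+2) = 2 × 0.51839^1 × 0.48161^1 = 0.499324
P(M+4) = 0.48161^2 = 0.231948
The M+2 peak is largest (0.499324); scaling to 100 gives 53.8 : 100.0 : 46.5.

53.8 : 100.0 : 46.5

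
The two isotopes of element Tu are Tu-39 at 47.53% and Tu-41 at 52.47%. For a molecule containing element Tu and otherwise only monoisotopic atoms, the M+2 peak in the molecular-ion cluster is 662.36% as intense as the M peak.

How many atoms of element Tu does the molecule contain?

6

The M+2/M ratio from n Tu atoms is n · q/p = n · 0.5247/0.4753.
n = 6.6236 × 0.4753/0.5247 = 6.00 ≈ 6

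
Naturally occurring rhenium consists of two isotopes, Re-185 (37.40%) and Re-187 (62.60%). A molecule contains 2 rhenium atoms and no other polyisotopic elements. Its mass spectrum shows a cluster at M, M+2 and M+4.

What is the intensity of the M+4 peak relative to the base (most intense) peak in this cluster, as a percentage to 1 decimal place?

83.7%

Binomial terms of (0.3740 + 0.6260)^2: M 0.1399, M+2 0.4682, M+4 0.3919 → M+2 is the base peak.
P(M+2) = C(2,1) × 0.3740^1 × 0.6260^1 = 2 × 0.3740 × 0.6260 = 0.468248 (base)
P(M+4) = C(2,2) × 0.3740^0 × 0.6260^2 = 1 × 1.0000 × 0.391876 = 0.391876
Relative intensity = 0.391876 / 0.468248 × 100 = 83.7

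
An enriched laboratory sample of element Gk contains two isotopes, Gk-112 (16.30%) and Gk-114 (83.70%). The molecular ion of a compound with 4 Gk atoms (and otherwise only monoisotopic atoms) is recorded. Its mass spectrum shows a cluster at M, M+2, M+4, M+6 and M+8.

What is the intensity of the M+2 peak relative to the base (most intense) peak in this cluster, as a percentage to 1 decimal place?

(0.1630 + 0.8370)^4 gives M 0.0007, M+2 0.0145, M+4 0.1117, M+6 0.3823, M+8 0.4908; the largest is M+8.
P(M+8) = C(4,4) × 0.1630^0 × 0.8370^4 = 1 × 1.0000 × 0.49079692 = 0.490797 (base)
P(M+2) = C(4,1) × 0.1630^3 × 0.8370^1 = 4 × 0.00433075 × 0.8370 = 0.014499
Relative intensity = 0.014499 / 0.490797 × 100 = 3.0

3.0%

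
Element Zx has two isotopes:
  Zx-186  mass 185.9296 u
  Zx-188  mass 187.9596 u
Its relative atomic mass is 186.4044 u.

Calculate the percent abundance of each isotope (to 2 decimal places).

Let x be the fractional abundance of Zx-186; then Zx-188 has abundance 1 − x.
185.9296·x + 187.9596·(1 − x) = 186.4044
(185.9296 − 187.9596)·x = 186.4044 − 187.9596
x = -1.5552 / -2.0300 = 0.76611 → 76.61% Zx-186, 23.39% Zx-188.

Zx-186: 76.61%, Zx-188: 23.39%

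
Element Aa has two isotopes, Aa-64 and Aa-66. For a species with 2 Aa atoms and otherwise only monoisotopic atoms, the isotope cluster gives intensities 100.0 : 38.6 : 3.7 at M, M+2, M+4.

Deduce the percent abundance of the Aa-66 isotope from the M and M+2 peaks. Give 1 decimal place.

16.2%

Write p for the Aa-64 fraction. I(M+2)/I(M) = [C(2,1)·p^1·(1−p)] / p^2 = 2·(1−p)/p = 38.6/100.0 = 0.3860
(1−p)/p = 0.3860/2 = 0.1930  ⇒  p = 1/(1 + 0.1930) = 0.8382
Aa-64: 83.8%, Aa-66: 16.2%.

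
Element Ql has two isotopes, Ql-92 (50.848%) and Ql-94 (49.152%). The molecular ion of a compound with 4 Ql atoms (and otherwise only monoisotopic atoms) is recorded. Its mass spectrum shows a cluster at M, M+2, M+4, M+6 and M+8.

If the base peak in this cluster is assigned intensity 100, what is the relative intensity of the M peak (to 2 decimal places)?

17.84

(0.50848 + 0.49152)^4 gives M 0.0668, M+2 0.2585, M+4 0.3748, M+6 0.2415, M+8 0.0584; the largest is M+4.
P(M+4) = C(4,2) × 0.50848^2 × 0.49152^2 = 6 × 0.25855191 × 0.24159191 = 0.374784 (base)
P(M) = C(4,0) × 0.50848^4 × 0.49152^0 = 1 × 0.06684909 × 1.0000 = 0.066849
Relative intensity = 0.066849 / 0.374784 × 100 = 17.84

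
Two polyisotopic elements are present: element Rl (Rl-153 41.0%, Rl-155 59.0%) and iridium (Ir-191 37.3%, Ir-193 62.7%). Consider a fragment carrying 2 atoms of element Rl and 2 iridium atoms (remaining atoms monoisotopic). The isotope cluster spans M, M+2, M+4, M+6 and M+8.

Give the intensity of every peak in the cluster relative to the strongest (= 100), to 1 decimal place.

6.6 : 41.3 : 96.5 : 100.0 : 38.8

Element Rl pattern (n=2): 0.1681 : 0.4838 : 0.3481
Iridium pattern (n=2): 0.139129 : 0.467742 : 0.393129
Convolve the two distributions (both contribute in 2-u steps):
  M: 0.1681×0.139129 = 0.023388
  M+2: 0.1681×0.467742 + 0.4838×0.139129 = 0.145938
  M+4: 0.1681×0.393129 + 0.4838×0.467742 + 0.3481×0.139129 = 0.340809
  M+6: 0.4838×0.393129 + 0.3481×0.467742 = 0.353017
  M+8: 0.3481×0.393129 = 0.136848
Scale to base peak (0.353017) = 100: 6.6 : 41.3 : 96.5 : 100.0 : 38.8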